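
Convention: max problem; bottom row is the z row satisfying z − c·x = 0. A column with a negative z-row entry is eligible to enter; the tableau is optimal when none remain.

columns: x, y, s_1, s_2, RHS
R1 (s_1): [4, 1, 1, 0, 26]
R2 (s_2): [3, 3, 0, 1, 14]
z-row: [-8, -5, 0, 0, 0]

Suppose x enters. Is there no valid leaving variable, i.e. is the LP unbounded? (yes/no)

no

Column x has positive entries in row(s) 1, 2, so the ratio test bounds it — not unbounded.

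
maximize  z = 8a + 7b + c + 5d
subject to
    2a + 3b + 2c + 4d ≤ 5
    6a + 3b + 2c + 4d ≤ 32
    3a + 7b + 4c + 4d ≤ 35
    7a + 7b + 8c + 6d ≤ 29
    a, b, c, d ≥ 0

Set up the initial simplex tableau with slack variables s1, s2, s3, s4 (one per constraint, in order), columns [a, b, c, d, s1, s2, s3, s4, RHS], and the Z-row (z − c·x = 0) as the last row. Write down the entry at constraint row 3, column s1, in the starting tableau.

0

Slack s1 belongs to constraint 1; its column is the unit vector e_1, so the entry in row 3 is 0.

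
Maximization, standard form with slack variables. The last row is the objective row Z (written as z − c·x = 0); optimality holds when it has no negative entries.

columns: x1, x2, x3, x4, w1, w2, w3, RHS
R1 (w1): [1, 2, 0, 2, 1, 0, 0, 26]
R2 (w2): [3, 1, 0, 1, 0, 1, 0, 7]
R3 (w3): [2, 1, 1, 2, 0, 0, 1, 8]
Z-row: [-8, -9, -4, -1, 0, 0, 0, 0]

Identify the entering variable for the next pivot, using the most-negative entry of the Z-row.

x2

Negative Z-row entries: x1: -8, x2: -9, x3: -4, x4: -1.
The most negative is -9 in column x2, so x2 enters.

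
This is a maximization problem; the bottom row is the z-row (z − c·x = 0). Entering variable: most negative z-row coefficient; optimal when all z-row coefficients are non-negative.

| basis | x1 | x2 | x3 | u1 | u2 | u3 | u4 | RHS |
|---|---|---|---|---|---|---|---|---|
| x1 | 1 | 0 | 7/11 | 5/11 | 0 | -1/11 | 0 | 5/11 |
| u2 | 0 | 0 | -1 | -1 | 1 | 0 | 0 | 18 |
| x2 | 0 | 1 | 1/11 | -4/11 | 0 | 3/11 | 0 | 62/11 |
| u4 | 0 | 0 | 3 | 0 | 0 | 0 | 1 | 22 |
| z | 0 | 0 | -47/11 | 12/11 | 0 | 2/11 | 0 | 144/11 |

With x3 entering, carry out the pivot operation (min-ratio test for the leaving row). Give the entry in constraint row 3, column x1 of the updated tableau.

Ratio test on column x3 — row 1: (5/11)/(7/11) = 5/7; row 2: entry -1 ≤ 0; row 3: (62/11)/(1/11) = 62; row 4: 22/3 = 22/3. Minimum is 5/7 at row 1 (x1 leaves); pivot element 7/11.
Divide row 1 by 7/11; eliminate column x3 from the other rows.
Row 3 update in column x1: 0 − (1/11)·(11/7) = -1/7.

-1/7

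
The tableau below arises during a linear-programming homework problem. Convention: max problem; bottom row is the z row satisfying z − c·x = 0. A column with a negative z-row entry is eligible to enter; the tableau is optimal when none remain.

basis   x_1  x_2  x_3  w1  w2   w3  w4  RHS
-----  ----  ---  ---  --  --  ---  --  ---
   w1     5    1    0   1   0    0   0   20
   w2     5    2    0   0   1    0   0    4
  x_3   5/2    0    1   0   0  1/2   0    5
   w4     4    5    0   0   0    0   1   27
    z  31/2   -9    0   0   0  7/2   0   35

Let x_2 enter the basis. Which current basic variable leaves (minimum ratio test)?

Column x_2 entries and ratios — w1: 20/1 = 20; w2: 4/2 = 2; x_3: 0 ≤ 0, skip; w4: 27/5 = 27/5.
Smallest ratio is 2 in the row of w2, so w2 leaves.

w2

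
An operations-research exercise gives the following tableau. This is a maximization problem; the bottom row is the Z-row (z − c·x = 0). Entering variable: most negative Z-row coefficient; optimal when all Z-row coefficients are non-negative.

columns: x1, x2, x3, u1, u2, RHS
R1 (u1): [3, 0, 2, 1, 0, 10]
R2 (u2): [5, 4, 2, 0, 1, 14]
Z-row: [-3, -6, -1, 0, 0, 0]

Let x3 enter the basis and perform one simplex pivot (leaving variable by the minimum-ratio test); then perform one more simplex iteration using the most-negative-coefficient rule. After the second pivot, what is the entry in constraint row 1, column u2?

Ratio test on column x3 — row 1: 10/2 = 5; row 2: 14/2 = 7. Minimum is 5 at row 1 (u1 leaves); pivot element 2.
Divide row 1 by 2; eliminate column x3 from the other rows.
Second iteration: most negative Z-row entry is -6 in column x2, so x2 enters.
Ratio test on column x2 — row 1: entry 0 ≤ 0; row 2: 4/4 = 1. Minimum is 1 at row 2 (u2 leaves); pivot element 4.
Divide row 2 by 4; eliminate column x2 from the other rows.
After both pivots, the entry at constraint row 1, column u2 is 0.

0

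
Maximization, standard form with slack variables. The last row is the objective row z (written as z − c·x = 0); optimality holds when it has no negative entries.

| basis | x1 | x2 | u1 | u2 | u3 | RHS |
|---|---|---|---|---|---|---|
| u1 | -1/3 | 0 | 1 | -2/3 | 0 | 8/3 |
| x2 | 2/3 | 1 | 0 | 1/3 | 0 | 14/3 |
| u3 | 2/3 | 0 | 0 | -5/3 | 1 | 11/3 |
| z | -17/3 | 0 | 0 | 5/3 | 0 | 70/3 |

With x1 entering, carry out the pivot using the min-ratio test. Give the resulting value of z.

109/2

Ratio test on column x1 — row 1: entry -1/3 ≤ 0; row 2: (14/3)/(2/3) = 7; row 3: (11/3)/(2/3) = 11/2. Minimum is 11/2 at row 3 (u3 leaves); pivot element 2/3.
Pivot on row 3; the z-row RHS becomes 70/3 − (-17/3)·(11/2) = 109/2.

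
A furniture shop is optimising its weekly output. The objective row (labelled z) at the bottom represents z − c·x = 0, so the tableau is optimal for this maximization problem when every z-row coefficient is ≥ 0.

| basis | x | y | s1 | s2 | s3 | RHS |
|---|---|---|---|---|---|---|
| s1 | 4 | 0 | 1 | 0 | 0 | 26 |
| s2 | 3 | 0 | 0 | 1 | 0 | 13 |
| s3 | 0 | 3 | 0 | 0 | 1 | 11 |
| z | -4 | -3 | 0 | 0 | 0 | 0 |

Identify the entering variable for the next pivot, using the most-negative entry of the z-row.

Negative z-row entries: x: -4, y: -3.
The most negative is -4 in column x, so x enters.

x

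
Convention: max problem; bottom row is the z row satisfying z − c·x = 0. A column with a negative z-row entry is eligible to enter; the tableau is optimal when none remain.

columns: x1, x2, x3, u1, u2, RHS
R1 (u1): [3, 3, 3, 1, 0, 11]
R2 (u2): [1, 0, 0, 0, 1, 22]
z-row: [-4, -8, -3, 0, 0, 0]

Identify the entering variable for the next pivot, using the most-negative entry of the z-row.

x2

Negative z-row entries: x1: -4, x2: -8, x3: -3.
The most negative is -8 in column x2, so x2 enters.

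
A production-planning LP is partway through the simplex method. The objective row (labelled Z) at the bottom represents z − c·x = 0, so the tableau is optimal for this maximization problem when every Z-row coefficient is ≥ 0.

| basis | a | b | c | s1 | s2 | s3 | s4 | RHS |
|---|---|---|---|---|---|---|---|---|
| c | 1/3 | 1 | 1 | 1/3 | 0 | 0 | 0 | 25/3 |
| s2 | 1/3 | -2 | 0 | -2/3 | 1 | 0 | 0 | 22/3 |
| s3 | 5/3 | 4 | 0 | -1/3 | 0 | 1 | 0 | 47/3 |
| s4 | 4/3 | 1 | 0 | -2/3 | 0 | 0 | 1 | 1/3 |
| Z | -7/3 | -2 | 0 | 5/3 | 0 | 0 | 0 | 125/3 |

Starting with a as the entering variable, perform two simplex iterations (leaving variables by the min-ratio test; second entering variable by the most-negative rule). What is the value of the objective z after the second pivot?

Ratio test on column a — row 1: (25/3)/(1/3) = 25; row 2: (22/3)/(1/3) = 22; row 3: (47/3)/(5/3) = 47/5; row 4: (1/3)/(4/3) = 1/4. Minimum is 1/4 at row 4 (s4 leaves); pivot element 4/3.
Pivot on row 4; the Z-row RHS becomes 125/3 − (-7/3)·(1/4) = 169/4.
Next entering variable (most negative Z-row entry -1/4): b.
Ratio test on column b — row 1: (33/4)/(3/4) = 11; row 2: entry -9/4 ≤ 0; row 3: (61/4)/(11/4) = 61/11; row 4: (1/4)/(3/4) = 1/3. Minimum is 1/3 at row 4 (a leaves); pivot element 3/4.
After the second pivot the Z-row RHS is 169/4 − (-1/4)·(1/3) = 127/3.

127/3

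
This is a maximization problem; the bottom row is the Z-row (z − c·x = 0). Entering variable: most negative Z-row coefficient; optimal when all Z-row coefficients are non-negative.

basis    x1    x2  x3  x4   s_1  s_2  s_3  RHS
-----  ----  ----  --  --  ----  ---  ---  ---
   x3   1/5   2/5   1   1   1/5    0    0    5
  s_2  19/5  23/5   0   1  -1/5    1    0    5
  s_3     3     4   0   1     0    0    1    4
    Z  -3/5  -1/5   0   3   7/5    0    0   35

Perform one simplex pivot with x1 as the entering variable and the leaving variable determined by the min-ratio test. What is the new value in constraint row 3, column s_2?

-15/19

Ratio test on column x1 — row 1: 5/(1/5) = 25; row 2: 5/(19/5) = 25/19; row 3: 4/3 = 4/3. Minimum is 25/19 at row 2 (s_2 leaves); pivot element 19/5.
Divide row 2 by 19/5; eliminate column x1 from the other rows.
Row 3 update in column s_2: 0 − 3·(5/19) = -15/19.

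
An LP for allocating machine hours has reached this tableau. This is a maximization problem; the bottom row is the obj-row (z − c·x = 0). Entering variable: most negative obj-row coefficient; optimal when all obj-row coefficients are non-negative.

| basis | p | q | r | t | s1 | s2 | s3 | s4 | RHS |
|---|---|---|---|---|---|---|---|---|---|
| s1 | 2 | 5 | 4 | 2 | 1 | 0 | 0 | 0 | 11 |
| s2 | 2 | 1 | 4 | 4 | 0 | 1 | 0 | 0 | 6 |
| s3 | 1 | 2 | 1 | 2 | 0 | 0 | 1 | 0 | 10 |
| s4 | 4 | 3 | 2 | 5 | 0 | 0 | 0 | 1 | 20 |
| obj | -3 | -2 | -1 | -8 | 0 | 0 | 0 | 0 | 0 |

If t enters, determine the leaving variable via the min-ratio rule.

Column t entries and ratios — s1: 11/2 = 11/2; s2: 6/4 = 3/2; s3: 10/2 = 5; s4: 20/5 = 4.
Smallest ratio is 3/2 in the row of s2, so s2 leaves.

s2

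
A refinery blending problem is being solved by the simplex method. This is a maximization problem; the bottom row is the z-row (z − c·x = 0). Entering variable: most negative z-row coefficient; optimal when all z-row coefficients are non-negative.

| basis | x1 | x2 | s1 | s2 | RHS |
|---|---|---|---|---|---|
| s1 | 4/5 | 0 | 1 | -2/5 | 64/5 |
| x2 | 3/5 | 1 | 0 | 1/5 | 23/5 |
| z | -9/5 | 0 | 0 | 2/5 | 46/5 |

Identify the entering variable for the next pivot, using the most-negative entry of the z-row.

Negative z-row entries: x1: -9/5.
The most negative is -9/5 in column x1, so x1 enters.

x1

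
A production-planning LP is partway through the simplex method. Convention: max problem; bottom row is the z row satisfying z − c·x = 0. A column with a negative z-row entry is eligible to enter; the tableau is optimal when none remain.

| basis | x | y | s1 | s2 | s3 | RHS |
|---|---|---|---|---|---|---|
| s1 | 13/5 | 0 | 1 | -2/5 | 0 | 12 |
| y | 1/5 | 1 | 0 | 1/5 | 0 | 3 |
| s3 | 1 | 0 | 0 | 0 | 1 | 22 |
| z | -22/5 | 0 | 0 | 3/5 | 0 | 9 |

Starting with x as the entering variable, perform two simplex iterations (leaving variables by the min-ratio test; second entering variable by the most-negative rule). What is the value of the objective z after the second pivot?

Ratio test on column x — row 1: 12/(13/5) = 60/13; row 2: 3/(1/5) = 15; row 3: 22/1 = 22. Minimum is 60/13 at row 1 (s1 leaves); pivot element 13/5.
Pivot on row 1; the z-row RHS becomes 9 − (-22/5)·(60/13) = 381/13.
Next entering variable (most negative z-row entry -1/13): s2.
Ratio test on column s2 — row 1: entry -2/13 ≤ 0; row 2: (27/13)/(3/13) = 9; row 3: (226/13)/(2/13) = 113. Minimum is 9 at row 2 (y leaves); pivot element 3/13.
After the second pivot the z-row RHS is 381/13 − (-1/13)·9 = 30.

30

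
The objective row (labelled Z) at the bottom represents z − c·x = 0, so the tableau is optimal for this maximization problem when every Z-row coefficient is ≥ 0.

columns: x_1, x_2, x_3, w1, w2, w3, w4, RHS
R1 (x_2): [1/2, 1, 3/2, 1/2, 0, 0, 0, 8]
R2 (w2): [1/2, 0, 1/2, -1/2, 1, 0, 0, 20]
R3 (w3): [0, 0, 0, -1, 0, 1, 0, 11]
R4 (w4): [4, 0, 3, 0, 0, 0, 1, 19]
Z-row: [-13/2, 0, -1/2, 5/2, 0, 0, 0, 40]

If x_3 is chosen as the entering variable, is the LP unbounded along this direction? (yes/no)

Column x_3 has positive entries in row(s) 1, 2, 4, so the ratio test bounds it — not unbounded.

no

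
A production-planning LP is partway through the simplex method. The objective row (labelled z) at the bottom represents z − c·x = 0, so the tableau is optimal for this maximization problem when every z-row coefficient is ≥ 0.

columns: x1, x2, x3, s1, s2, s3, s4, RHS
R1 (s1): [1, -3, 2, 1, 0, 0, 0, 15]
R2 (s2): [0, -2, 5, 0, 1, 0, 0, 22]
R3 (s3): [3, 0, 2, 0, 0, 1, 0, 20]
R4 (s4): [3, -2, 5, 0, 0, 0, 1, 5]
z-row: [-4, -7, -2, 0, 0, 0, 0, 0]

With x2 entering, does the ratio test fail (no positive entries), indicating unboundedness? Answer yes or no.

yes

Every constraint-row entry in column x2 is ≤ 0, so increasing x2 is unbounded.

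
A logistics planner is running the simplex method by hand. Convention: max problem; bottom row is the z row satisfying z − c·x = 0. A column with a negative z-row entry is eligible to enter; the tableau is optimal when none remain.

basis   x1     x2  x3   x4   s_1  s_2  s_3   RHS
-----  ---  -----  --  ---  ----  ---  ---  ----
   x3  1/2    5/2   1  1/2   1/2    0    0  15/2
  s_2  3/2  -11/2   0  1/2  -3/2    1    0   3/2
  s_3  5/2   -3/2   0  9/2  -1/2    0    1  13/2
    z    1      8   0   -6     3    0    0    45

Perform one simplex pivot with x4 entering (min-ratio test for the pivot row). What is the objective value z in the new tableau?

Ratio test on column x4 — row 1: (15/2)/(1/2) = 15; row 2: (3/2)/(1/2) = 3; row 3: (13/2)/(9/2) = 13/9. Minimum is 13/9 at row 3 (s_3 leaves); pivot element 9/2.
Pivot on row 3; the z-row RHS becomes 45 − (-6)·(13/9) = 161/3.

161/3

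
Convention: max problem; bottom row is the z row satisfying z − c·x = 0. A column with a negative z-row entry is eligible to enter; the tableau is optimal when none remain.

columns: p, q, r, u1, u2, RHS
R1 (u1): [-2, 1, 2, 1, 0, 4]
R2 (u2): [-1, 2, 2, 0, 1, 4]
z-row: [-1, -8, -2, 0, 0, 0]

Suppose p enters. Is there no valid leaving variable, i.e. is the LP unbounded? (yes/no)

Every constraint-row entry in column p is ≤ 0, so increasing p is unbounded.

yes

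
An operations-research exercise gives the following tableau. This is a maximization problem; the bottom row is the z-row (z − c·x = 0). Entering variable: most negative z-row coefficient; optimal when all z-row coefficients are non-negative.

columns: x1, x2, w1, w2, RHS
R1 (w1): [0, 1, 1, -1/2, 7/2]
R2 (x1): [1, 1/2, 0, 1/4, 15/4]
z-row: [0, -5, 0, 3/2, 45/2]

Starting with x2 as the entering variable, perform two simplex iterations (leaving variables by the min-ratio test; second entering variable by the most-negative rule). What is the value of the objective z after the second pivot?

Ratio test on column x2 — row 1: (7/2)/1 = 7/2; row 2: (15/4)/(1/2) = 15/2. Minimum is 7/2 at row 1 (w1 leaves); pivot element 1.
Pivot on row 1; the z-row RHS becomes 45/2 − (-5)·(7/2) = 40.
Next entering variable (most negative z-row entry -1): w2.
Ratio test on column w2 — row 1: entry -1/2 ≤ 0; row 2: 2/(1/2) = 4. Minimum is 4 at row 2 (x1 leaves); pivot element 1/2.
After the second pivot the z-row RHS is 40 − (-1)·4 = 44.

44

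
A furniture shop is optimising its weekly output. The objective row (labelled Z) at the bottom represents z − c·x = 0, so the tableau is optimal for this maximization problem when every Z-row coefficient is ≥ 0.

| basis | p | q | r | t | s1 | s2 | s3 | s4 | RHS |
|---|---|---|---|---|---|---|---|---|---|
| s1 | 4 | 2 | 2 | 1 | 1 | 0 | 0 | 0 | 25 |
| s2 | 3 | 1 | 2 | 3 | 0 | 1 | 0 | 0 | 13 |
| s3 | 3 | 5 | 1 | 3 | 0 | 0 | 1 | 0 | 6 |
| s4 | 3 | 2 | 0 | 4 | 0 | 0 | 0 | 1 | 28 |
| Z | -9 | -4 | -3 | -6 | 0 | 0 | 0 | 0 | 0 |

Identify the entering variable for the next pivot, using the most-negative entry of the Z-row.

p

Negative Z-row entries: p: -9, q: -4, r: -3, t: -6.
The most negative is -9 in column p, so p enters.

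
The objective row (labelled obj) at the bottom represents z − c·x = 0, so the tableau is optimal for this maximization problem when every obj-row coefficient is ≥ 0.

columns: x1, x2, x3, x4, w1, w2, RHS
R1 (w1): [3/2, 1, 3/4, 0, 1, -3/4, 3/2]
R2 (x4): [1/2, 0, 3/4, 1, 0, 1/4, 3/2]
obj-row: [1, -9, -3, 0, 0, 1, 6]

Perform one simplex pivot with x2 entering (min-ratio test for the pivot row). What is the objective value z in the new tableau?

Ratio test on column x2 — row 1: (3/2)/1 = 3/2; row 2: entry 0 ≤ 0. Minimum is 3/2 at row 1 (w1 leaves); pivot element 1.
Pivot on row 1; the obj-row RHS becomes 6 − (-9)·(3/2) = 39/2.

39/2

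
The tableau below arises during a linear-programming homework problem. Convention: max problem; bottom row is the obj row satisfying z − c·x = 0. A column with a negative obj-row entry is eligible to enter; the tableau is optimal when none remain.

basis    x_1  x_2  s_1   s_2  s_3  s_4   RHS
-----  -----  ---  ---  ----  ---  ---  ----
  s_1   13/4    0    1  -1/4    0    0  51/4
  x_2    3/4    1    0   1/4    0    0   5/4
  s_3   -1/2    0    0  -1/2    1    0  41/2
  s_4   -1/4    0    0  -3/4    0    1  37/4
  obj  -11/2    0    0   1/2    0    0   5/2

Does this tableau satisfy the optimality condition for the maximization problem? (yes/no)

The obj-row has a negative entry -11/2 in column x_1, so it is not optimal.

no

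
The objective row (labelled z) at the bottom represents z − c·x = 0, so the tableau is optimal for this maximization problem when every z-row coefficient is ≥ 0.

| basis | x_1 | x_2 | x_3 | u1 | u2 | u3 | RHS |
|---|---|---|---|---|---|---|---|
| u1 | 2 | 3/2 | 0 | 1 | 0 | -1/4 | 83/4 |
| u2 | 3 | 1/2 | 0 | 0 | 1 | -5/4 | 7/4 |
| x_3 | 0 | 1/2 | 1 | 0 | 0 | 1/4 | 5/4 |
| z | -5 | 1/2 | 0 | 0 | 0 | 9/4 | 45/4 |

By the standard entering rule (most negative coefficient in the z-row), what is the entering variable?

x_1

Negative z-row entries: x_1: -5.
The most negative is -5 in column x_1, so x_1 enters.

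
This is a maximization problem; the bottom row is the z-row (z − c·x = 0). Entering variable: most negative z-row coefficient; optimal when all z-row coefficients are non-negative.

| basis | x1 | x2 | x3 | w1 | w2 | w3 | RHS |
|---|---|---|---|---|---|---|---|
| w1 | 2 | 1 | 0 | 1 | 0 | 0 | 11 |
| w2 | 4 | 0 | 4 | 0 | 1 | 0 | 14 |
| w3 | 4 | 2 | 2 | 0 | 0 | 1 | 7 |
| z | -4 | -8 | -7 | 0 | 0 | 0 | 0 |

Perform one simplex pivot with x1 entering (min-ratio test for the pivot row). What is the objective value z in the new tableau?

Ratio test on column x1 — row 1: 11/2 = 11/2; row 2: 14/4 = 7/2; row 3: 7/4 = 7/4. Minimum is 7/4 at row 3 (w3 leaves); pivot element 4.
Pivot on row 3; the z-row RHS becomes 0 − (-4)·(7/4) = 7.

7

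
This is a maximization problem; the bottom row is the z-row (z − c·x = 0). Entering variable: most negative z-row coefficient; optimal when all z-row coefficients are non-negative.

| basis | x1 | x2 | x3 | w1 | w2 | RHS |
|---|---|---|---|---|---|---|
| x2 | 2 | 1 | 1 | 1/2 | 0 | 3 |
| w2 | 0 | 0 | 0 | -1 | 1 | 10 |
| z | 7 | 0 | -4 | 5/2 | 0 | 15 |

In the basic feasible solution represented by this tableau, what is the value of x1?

0

x1 is not in the basis, so in the current basic feasible solution x1 = 0.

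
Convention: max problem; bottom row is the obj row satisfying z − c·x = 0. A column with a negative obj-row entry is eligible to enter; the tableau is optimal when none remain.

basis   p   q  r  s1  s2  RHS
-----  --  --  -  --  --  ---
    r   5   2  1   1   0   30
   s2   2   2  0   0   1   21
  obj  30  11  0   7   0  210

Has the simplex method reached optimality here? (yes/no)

Every obj-row coefficient is ≥ 0, so the tableau is optimal.

yes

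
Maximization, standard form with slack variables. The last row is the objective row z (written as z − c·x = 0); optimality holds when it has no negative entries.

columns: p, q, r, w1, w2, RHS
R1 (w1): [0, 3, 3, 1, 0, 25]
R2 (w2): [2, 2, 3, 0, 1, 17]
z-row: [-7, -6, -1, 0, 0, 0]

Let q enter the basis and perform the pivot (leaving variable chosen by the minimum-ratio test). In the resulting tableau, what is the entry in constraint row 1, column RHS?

25/3

Ratio test on column q — row 1: 25/3 = 25/3; row 2: 17/2 = 17/2. Minimum is 25/3 at row 1 (w1 leaves); pivot element 3.
Divide row 1 by 3; eliminate column q from the other rows.
In the new row 1, the RHS entry is the old entry divided by the pivot: 25/3 = 25/3.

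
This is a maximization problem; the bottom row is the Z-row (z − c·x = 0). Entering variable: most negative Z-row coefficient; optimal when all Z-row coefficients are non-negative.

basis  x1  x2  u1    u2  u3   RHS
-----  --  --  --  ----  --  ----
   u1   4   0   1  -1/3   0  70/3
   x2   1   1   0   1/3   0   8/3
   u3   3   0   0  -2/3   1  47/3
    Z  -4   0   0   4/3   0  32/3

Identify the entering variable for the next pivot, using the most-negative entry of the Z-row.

x1

Negative Z-row entries: x1: -4.
The most negative is -4 in column x1, so x1 enters.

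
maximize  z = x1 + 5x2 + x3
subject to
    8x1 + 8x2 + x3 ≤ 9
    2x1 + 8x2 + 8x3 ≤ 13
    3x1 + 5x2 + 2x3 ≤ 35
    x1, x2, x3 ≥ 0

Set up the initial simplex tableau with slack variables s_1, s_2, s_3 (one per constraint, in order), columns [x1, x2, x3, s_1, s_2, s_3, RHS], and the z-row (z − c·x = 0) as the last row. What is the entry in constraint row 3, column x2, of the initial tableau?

Constraint 3 has coefficient 5 on x2.

5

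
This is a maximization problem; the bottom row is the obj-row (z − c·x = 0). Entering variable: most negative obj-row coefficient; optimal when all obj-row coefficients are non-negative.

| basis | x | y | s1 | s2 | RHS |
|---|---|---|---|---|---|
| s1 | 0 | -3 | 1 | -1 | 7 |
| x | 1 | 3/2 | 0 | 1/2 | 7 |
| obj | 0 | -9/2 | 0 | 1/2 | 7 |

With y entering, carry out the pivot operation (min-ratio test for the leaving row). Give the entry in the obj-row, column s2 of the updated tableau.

Ratio test on column y — row 1: entry -3 ≤ 0; row 2: 7/(3/2) = 14/3. Minimum is 14/3 at row 2 (x leaves); pivot element 3/2.
Divide row 2 by 3/2; eliminate column y from the other rows.
obj-row update in column s2: 1/2 − (-9/2)·(1/3) = 2.

2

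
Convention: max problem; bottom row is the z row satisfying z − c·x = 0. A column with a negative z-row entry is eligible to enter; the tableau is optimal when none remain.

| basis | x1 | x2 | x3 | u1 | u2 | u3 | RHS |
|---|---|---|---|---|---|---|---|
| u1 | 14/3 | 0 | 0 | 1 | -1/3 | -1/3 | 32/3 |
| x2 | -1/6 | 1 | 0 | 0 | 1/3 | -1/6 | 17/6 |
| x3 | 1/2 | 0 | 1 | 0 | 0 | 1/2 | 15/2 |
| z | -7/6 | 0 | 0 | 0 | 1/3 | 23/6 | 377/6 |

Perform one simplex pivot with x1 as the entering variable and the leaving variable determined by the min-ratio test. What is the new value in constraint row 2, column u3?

-5/28

Ratio test on column x1 — row 1: (32/3)/(14/3) = 16/7; row 2: entry -1/6 ≤ 0; row 3: (15/2)/(1/2) = 15. Minimum is 16/7 at row 1 (u1 leaves); pivot element 14/3.
Divide row 1 by 14/3; eliminate column x1 from the other rows.
Row 2 update in column u3: -1/6 − (-1/6)·(-1/14) = -5/28.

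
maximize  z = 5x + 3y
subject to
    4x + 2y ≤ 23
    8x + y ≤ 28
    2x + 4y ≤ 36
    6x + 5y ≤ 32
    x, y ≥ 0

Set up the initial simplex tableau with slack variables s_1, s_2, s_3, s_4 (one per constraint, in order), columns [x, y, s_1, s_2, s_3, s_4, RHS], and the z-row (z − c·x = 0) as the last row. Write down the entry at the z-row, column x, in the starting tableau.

The z-row carries the negated objective coefficients: the x entry is -5.

-5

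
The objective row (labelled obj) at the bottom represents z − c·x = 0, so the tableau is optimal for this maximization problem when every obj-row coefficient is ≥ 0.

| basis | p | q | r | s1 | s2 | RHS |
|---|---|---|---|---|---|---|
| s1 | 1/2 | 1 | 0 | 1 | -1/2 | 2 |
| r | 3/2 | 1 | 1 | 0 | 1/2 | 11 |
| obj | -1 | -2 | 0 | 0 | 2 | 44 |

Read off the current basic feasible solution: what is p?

0

p is not in the basis, so in the current basic feasible solution p = 0.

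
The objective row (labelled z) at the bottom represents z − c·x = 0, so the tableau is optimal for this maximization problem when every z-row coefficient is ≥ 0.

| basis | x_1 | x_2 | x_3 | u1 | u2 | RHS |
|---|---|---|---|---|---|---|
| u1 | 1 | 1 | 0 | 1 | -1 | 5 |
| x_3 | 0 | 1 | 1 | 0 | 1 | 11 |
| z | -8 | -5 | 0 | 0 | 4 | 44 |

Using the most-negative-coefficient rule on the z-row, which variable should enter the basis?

x_1

Negative z-row entries: x_1: -8, x_2: -5.
The most negative is -8 in column x_1, so x_1 enters.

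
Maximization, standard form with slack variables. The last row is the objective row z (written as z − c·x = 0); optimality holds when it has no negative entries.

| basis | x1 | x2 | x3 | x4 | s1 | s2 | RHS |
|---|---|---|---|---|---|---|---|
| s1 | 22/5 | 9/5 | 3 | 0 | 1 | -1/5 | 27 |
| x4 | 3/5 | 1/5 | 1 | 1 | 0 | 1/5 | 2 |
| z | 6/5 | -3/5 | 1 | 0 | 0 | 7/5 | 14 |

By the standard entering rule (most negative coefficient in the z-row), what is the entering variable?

Negative z-row entries: x2: -3/5.
The most negative is -3/5 in column x2, so x2 enters.

x2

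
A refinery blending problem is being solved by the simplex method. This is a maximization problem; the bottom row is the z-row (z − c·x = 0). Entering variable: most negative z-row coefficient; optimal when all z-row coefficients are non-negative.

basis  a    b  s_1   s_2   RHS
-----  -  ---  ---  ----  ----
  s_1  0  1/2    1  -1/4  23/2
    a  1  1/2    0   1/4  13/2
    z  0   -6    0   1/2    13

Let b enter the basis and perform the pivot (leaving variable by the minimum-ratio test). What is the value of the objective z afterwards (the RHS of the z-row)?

91

Ratio test on column b — row 1: (23/2)/(1/2) = 23; row 2: (13/2)/(1/2) = 13. Minimum is 13 at row 2 (a leaves); pivot element 1/2.
Pivot on row 2; the z-row RHS becomes 13 − (-6)·13 = 91.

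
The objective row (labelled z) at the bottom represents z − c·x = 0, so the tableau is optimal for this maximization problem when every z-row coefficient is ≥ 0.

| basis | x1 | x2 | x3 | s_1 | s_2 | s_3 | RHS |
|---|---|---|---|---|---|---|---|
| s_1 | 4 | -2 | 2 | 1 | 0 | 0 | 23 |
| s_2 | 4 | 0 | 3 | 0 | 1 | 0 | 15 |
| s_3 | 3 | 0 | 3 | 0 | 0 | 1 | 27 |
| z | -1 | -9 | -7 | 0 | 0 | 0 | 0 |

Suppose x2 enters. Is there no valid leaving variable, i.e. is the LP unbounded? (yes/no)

Every constraint-row entry in column x2 is ≤ 0, so increasing x2 is unbounded.

yes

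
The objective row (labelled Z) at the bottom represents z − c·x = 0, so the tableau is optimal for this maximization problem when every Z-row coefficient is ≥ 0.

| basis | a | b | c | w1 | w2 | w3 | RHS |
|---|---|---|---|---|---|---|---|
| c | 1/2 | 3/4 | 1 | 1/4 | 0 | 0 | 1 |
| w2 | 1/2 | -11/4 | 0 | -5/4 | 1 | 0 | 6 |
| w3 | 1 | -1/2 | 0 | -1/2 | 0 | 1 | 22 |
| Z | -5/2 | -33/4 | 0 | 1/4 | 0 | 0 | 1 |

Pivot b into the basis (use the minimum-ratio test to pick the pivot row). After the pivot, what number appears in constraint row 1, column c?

4/3

Ratio test on column b — row 1: 1/(3/4) = 4/3; row 2: entry -11/4 ≤ 0; row 3: entry -1/2 ≤ 0. Minimum is 4/3 at row 1 (c leaves); pivot element 3/4.
Divide row 1 by 3/4; eliminate column b from the other rows.
In the new row 1, the c entry is the old entry divided by the pivot: 1/(3/4) = 4/3.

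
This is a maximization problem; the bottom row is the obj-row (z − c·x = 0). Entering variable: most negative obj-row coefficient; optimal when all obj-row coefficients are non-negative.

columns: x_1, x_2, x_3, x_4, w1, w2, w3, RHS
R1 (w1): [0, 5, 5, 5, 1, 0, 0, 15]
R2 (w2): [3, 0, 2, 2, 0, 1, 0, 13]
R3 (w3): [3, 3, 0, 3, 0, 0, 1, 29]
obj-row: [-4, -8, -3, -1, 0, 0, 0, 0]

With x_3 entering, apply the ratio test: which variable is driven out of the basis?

Column x_3 entries and ratios — w1: 15/5 = 3; w2: 13/2 = 13/2; w3: 0 ≤ 0, skip.
Smallest ratio is 3 in the row of w1, so w1 leaves.

w1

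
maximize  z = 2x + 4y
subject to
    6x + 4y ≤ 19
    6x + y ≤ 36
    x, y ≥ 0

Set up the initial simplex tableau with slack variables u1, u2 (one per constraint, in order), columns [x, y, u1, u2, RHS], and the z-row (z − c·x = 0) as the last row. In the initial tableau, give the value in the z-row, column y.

The z-row carries the negated objective coefficients: the y entry is -4.

-4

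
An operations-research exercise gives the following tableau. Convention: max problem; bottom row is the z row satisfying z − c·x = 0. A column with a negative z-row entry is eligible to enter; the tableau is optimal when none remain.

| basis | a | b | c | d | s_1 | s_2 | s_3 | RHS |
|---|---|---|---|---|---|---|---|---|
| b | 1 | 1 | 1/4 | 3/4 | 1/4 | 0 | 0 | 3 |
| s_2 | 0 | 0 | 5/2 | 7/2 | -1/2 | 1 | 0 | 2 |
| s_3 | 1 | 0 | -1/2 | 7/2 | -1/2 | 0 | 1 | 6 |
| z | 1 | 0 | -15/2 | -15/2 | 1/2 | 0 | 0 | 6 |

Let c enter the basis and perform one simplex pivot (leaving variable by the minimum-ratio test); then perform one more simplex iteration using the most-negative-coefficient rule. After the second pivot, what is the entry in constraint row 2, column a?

Ratio test on column c — row 1: 3/(1/4) = 12; row 2: 2/(5/2) = 4/5; row 3: entry -1/2 ≤ 0. Minimum is 4/5 at row 2 (s_2 leaves); pivot element 5/2.
Divide row 2 by 5/2; eliminate column c from the other rows.
Second iteration: most negative z-row entry is -1 in column s_1, so s_1 enters.
Ratio test on column s_1 — row 1: (14/5)/(3/10) = 28/3; row 2: entry -1/5 ≤ 0; row 3: entry -3/5 ≤ 0. Minimum is 28/3 at row 1 (b leaves); pivot element 3/10.
Divide row 1 by 3/10; eliminate column s_1 from the other rows.
After both pivots, the entry at constraint row 2, column a is 2/3.

2/3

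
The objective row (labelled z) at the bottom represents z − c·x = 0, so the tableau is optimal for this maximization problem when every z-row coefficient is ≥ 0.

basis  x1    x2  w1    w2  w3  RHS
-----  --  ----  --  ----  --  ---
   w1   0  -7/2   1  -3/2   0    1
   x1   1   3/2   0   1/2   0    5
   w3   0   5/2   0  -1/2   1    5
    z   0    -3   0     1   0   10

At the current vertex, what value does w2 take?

w2 is not in the basis, so in the current basic feasible solution w2 = 0.

0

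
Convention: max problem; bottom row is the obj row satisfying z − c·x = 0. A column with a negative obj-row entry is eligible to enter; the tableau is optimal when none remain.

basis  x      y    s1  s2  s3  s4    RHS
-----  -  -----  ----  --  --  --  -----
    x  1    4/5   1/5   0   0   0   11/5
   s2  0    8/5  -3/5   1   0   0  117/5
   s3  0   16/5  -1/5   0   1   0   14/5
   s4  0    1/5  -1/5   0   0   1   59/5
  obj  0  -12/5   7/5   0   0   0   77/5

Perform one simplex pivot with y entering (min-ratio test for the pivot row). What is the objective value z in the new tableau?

Ratio test on column y — row 1: (11/5)/(4/5) = 11/4; row 2: (117/5)/(8/5) = 117/8; row 3: (14/5)/(16/5) = 7/8; row 4: (59/5)/(1/5) = 59. Minimum is 7/8 at row 3 (s3 leaves); pivot element 16/5.
Pivot on row 3; the obj-row RHS becomes 77/5 − (-12/5)·(7/8) = 35/2.

35/2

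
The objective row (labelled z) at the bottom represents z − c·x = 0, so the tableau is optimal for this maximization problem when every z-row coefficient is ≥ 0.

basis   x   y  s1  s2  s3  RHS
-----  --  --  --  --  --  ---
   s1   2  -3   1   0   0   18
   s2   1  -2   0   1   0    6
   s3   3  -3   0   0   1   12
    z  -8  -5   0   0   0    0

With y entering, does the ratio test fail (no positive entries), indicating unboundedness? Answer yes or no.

Every constraint-row entry in column y is ≤ 0, so increasing y is unbounded.

yes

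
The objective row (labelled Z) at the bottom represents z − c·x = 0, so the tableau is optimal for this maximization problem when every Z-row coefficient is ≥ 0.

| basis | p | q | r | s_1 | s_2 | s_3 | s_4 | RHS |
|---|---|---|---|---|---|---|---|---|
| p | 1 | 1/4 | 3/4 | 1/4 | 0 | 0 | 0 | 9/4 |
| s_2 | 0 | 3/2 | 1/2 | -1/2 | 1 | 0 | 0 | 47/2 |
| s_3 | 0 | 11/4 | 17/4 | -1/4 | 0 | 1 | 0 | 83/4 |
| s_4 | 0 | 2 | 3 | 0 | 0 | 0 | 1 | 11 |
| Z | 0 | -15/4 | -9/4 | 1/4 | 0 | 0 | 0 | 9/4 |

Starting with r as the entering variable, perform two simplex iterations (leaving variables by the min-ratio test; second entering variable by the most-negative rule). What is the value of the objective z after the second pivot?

15

Ratio test on column r — row 1: (9/4)/(3/4) = 3; row 2: (47/2)/(1/2) = 47; row 3: (83/4)/(17/4) = 83/17; row 4: 11/3 = 11/3. Minimum is 3 at row 1 (p leaves); pivot element 3/4.
Pivot on row 1; the Z-row RHS becomes 9/4 − (-9/4)·3 = 9.
Next entering variable (most negative Z-row entry -3): q.
Ratio test on column q — row 1: 3/(1/3) = 9; row 2: 22/(4/3) = 33/2; row 3: 8/(4/3) = 6; row 4: 2/1 = 2. Minimum is 2 at row 4 (s_4 leaves); pivot element 1.
After the second pivot the Z-row RHS is 9 − (-3)·2 = 15.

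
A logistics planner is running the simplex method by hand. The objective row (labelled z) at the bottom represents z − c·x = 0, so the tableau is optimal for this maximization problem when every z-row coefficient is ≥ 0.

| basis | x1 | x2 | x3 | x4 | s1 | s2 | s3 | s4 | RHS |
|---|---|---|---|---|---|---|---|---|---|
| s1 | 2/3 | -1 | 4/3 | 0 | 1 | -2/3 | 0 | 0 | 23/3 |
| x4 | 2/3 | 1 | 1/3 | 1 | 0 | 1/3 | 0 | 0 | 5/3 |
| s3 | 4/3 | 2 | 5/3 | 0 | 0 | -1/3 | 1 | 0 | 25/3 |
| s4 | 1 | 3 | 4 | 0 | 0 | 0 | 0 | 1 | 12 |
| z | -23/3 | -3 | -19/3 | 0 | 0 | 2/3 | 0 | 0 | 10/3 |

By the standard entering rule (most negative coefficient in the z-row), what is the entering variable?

Negative z-row entries: x1: -23/3, x2: -3, x3: -19/3.
The most negative is -23/3 in column x1, so x1 enters.

x1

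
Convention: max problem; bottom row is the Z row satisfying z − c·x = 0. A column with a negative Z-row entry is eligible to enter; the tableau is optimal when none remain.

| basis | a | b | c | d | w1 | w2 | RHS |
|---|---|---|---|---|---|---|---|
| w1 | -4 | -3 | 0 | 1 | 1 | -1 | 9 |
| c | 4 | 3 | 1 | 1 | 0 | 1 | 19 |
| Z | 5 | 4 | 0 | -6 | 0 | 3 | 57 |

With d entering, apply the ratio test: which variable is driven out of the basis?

Column d entries and ratios — w1: 9/1 = 9; c: 19/1 = 19.
Smallest ratio is 9 in the row of w1, so w1 leaves.

w1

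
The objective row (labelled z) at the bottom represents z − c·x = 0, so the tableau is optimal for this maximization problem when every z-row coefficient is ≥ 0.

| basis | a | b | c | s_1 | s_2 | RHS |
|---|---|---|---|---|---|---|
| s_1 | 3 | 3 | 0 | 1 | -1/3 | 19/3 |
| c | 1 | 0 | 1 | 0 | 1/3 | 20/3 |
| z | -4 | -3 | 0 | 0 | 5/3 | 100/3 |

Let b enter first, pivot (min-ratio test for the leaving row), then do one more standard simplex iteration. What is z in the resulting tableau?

Ratio test on column b — row 1: (19/3)/3 = 19/9; row 2: entry 0 ≤ 0. Minimum is 19/9 at row 1 (s_1 leaves); pivot element 3.
Pivot on row 1; the z-row RHS becomes 100/3 − (-3)·(19/9) = 119/3.
Next entering variable (most negative z-row entry -1): a.
Ratio test on column a — row 1: (19/9)/1 = 19/9; row 2: (20/3)/1 = 20/3. Minimum is 19/9 at row 1 (b leaves); pivot element 1.
After the second pivot the z-row RHS is 119/3 − (-1)·(19/9) = 376/9.

376/9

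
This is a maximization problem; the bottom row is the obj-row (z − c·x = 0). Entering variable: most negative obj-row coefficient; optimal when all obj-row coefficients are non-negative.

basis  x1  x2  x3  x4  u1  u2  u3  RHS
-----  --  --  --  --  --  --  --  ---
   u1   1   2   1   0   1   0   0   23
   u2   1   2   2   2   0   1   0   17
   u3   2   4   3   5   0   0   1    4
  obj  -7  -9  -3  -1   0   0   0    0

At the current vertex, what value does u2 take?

17

u2 is basic (row 2); its value is the RHS of that row, 17.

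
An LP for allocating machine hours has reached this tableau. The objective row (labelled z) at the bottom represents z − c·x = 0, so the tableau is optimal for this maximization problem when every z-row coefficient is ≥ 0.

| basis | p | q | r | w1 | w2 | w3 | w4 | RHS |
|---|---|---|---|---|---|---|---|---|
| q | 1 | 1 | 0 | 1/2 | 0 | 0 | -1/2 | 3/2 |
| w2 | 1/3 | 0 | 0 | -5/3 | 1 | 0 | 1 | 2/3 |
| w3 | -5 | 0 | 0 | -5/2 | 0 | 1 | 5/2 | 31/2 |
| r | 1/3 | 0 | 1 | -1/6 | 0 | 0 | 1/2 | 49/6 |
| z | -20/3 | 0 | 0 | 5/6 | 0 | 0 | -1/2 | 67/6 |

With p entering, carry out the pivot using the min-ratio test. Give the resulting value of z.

Ratio test on column p — row 1: (3/2)/1 = 3/2; row 2: (2/3)/(1/3) = 2; row 3: entry -5 ≤ 0; row 4: (49/6)/(1/3) = 49/2. Minimum is 3/2 at row 1 (q leaves); pivot element 1.
Pivot on row 1; the z-row RHS becomes 67/6 − (-20/3)·(3/2) = 127/6.

127/6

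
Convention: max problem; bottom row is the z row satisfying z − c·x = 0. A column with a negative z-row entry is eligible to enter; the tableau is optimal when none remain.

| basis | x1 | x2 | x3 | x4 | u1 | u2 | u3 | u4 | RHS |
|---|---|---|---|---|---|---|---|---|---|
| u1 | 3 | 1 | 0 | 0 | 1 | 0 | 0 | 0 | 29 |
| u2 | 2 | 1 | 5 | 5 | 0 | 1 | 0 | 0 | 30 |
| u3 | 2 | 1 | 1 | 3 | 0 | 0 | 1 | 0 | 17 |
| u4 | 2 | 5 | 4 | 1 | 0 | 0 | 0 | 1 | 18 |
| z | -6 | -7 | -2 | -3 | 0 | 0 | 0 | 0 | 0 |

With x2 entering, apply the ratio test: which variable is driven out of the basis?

Column x2 entries and ratios — u1: 29/1 = 29; u2: 30/1 = 30; u3: 17/1 = 17; u4: 18/5 = 18/5.
Smallest ratio is 18/5 in the row of u4, so u4 leaves.

u4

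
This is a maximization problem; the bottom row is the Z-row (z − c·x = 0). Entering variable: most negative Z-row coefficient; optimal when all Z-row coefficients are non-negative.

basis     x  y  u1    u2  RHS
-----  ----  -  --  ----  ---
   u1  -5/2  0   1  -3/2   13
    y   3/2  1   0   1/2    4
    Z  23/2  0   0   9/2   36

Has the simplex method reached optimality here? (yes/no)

yes

Every Z-row coefficient is ≥ 0, so the tableau is optimal.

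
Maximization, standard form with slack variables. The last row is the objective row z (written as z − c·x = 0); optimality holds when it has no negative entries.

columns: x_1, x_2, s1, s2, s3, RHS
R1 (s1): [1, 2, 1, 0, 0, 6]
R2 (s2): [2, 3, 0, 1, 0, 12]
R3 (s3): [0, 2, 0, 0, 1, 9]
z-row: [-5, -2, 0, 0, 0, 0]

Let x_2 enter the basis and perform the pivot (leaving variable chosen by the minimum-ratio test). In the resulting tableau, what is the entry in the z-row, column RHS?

6

Ratio test on column x_2 — row 1: 6/2 = 3; row 2: 12/3 = 4; row 3: 9/2 = 9/2. Minimum is 3 at row 1 (s1 leaves); pivot element 2.
Divide row 1 by 2; eliminate column x_2 from the other rows.
z-row update in column RHS: 0 − (-2)·3 = 6.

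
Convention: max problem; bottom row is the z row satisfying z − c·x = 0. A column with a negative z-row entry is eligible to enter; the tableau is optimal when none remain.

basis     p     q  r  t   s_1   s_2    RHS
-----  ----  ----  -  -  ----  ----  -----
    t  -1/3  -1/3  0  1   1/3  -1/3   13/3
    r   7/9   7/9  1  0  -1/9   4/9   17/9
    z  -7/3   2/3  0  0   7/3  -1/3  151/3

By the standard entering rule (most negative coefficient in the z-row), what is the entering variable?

Negative z-row entries: p: -7/3, s_2: -1/3.
The most negative is -7/3 in column p, so p enters.

p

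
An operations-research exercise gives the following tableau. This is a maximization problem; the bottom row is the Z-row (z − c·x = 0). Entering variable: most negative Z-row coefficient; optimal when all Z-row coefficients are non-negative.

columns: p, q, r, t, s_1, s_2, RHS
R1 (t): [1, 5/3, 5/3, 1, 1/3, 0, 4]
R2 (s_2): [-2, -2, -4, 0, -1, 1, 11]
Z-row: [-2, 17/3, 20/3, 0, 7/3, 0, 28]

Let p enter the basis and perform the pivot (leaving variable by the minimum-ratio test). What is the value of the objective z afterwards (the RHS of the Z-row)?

Ratio test on column p — row 1: 4/1 = 4; row 2: entry -2 ≤ 0. Minimum is 4 at row 1 (t leaves); pivot element 1.
Pivot on row 1; the Z-row RHS becomes 28 − (-2)·4 = 36.

36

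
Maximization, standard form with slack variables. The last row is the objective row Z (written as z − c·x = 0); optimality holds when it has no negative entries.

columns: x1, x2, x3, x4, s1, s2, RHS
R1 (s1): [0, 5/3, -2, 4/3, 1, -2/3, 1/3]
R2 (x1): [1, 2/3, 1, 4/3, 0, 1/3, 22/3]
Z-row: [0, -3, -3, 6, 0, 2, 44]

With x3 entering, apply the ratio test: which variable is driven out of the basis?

x1

Column x3 entries and ratios — s1: -2 ≤ 0, skip; x1: (22/3)/1 = 22/3.
Smallest ratio is 22/3 in the row of x1, so x1 leaves.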